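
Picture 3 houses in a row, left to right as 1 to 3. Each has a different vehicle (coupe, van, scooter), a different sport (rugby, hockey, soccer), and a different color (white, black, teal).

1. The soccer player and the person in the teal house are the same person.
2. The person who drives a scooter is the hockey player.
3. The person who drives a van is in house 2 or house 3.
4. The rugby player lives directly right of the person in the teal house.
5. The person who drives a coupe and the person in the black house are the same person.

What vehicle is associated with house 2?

The person who drives a van is narrowed to house 2 or 3; consider each.
Placing it in house 3 leads to a contradiction, so it's in house 2.
The person who drives a coupe is narrowed to house 1 or 3; consider each.
Placing it in house 1 leads to a contradiction, so it's in house 3.
Clue 5: the person in the black house is in house 3.
The only vehicle still possible for house 1 is scooter.
Clue 2 places the hockey player in house 1.
That leaves soccer as the sport for house 2.
That leaves rugby as the sport for house 3.
Clue 1: the person in the teal house is in house 2.
House 1 color: only white fits.
So: house 1 = scooter/hockey/white, house 2 = van/soccer/teal, house 3 = coupe/rugby/black.

van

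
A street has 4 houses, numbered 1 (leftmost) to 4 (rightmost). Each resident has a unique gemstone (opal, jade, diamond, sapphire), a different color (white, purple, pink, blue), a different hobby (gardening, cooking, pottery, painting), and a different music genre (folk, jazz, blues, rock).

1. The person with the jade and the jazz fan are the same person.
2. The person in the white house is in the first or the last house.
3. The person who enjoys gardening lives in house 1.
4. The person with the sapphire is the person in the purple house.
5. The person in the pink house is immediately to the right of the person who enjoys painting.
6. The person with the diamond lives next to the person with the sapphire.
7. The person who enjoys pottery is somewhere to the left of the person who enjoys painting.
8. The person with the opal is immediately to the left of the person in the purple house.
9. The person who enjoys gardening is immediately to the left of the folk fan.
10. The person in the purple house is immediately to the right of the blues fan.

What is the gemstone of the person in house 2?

From clue 3, the person who enjoys gardening must be in house 1.
Clue 9 places the folk fan in house 2.
The only hobby still possible for house 2 is pottery.
The only hobby still possible for house 3 is painting.
House 4's hobby must be cooking (nothing else left).
The person in the pink house is in house 4 (clue 5).
That leaves blue as the color for house 3.
The person with the sapphire is in house 2 (clue 4).
The person with the opal is in house 1 (clue 8).
From clue 10, the blues fan must be in house 1.
House 3's gemstone must be diamond (nothing else left).
House 4's gemstone must be jade (nothing else left).
House 1's color must be white (nothing else left).
So house 2 gets purple for color.
The jazz fan is in house 4 (clue 1).
House 3's music genre must be rock (nothing else left).
So: house 1 = opal/white/gardening/blues, house 2 = sapphire/purple/pottery/folk, house 3 = diamond/blue/painting/rock, house 4 = jade/pink/cooking/jazz.

sapphire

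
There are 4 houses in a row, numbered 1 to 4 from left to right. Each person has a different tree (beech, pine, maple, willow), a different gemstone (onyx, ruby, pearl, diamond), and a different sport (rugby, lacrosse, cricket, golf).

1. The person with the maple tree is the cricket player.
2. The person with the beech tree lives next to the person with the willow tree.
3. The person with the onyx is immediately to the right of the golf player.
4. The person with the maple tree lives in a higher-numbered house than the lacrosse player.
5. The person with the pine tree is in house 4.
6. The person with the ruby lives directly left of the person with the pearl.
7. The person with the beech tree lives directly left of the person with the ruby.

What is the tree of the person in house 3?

Clue 5 places the person with the pine tree in house 4.
That leaves diamond as the gemstone for house 1.
House 4's sport must be rugby (nothing else left).
The person with the beech tree is narrowed to house 1 or 2; consider each.
Placing it in house 1 leads to a contradiction, so it's in house 2.
Clue 7: the person with the ruby is in house 3.
House 1's tree must be willow (nothing else left).
So house 3 gets maple for tree.
That leaves onyx as the gemstone for house 2.
House 4's gemstone must be pearl (nothing else left).
Clue 1 places the cricket player in house 3.
From clue 3, the golf player must be in house 1.
House 2 sport: only lacrosse fits.
So: house 1 = willow/diamond/golf, house 2 = beech/onyx/lacrosse, house 3 = maple/ruby/cricket, house 4 = pine/pearl/rugby.

maple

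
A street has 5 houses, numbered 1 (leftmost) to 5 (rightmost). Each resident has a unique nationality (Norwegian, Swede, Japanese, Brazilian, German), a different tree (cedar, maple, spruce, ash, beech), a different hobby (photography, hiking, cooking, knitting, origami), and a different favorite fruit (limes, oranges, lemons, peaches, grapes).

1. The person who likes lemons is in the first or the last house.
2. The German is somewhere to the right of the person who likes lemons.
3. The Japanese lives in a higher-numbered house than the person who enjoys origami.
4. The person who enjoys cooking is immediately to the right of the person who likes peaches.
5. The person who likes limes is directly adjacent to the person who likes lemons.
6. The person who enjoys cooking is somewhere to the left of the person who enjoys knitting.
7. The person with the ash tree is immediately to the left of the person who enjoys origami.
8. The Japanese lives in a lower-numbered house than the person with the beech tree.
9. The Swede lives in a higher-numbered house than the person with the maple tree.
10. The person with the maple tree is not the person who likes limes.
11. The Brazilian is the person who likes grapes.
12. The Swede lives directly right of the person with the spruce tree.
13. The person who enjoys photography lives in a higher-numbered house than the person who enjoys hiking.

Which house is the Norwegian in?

1

Clue 2 places the person who likes lemons in house 1.
The person who likes limes is in house 2 (clue 5).
The only hobby still possible for house 1 is hiking.
Clue 4: the person who enjoys cooking is in house 4.
Clue 4: the person who likes peaches is in house 3.
By clue 6, the person who enjoys knitting is in house 5.
So house 1 gets Norwegian for nationality.
The Brazilian is narrowed to house 4 or 5; consider each.
Placing it in house 5 leads to a contradiction, so it's in house 4.
By clue 11, the person who likes grapes is in house 4.
The only favorite fruit still possible for house 5 is oranges.
From clue 3, the person who enjoys origami must be in house 2.
The person with the ash tree is in house 1 (clue 7).
House 3's nationality must be Japanese (nothing else left).
That leaves photography as the hobby for house 3.
By clue 9, the Swede is in house 5.
From clue 12, the person with the spruce tree must be in house 4.
House 2 nationality: only German fits.
That leaves cedar as the tree for house 2.
The only tree still possible for house 3 is maple.
The only tree still possible for house 5 is beech.
So: house 1 = Norwegian/ash/hiking/lemons, house 2 = German/cedar/origami/limes, house 3 = Japanese/maple/photography/peaches, house 4 = Brazilian/spruce/cooking/grapes, house 5 = Swede/beech/knitting/oranges.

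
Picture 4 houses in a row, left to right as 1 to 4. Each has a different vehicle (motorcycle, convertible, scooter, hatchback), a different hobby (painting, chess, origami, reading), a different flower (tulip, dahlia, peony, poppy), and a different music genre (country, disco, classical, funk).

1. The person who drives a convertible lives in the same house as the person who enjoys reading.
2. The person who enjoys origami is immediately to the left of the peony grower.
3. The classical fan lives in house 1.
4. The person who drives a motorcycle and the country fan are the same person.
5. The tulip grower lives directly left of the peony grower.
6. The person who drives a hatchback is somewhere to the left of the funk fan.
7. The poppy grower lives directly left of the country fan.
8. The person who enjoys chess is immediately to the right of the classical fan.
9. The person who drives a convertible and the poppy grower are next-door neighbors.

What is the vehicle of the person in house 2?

hatchback

Clue 3 places the classical fan in house 1.
The person who enjoys chess is in house 2 (clue 8).
The person who drives a motorcycle is narrowed to house 3 or 4; consider each.
Placing it in house 4 leads to a contradiction, so it's in house 3.
The country fan is in house 3 (clue 4).
The poppy grower is in house 2 (clue 7).
House 1 vehicle: only convertible fits.
So house 2 gets hatchback for vehicle.
So house 4 gets scooter for vehicle.
Clue 1 places the person who enjoys reading in house 1.
The person who enjoys origami is in house 3 (clue 2).
Clue 5: the tulip grower is in house 3.
Clue 6: the funk fan is in house 4.
House 4's hobby must be painting (nothing else left).
House 1 flower: only dahlia fits.
That leaves peony as the flower for house 4.
House 2 music genre: only disco fits.
So: house 1 = convertible/reading/dahlia/classical, house 2 = hatchback/chess/poppy/disco, house 3 = motorcycle/origami/tulip/country, house 4 = scooter/painting/peony/funk.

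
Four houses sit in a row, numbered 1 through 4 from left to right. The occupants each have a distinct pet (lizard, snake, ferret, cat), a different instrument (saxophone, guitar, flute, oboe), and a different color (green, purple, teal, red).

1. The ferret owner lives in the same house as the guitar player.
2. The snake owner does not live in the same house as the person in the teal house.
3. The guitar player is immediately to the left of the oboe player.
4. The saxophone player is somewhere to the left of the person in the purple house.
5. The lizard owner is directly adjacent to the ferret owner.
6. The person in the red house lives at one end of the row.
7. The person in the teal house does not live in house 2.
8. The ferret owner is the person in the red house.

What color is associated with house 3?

The ferret owner is in house 1 (clue 1).
Clue 1 places the guitar player in house 1.
By clue 3, the oboe player is in house 2.
Clue 5 places the lizard owner in house 2.
From clue 8, the person in the red house must be in house 1.
The only instrument still possible for house 4 is flute.
By clue 4, the person in the purple house is in house 4.
The only instrument still possible for house 3 is saxophone.
The only color still possible for house 2 is green.
House 3 color: only teal fits.
Clue 2: the snake owner is in house 4.
House 3 pet: only cat fits.
So: house 1 = ferret/guitar/red, house 2 = lizard/oboe/green, house 3 = cat/saxophone/teal, house 4 = snake/flute/purple.

teal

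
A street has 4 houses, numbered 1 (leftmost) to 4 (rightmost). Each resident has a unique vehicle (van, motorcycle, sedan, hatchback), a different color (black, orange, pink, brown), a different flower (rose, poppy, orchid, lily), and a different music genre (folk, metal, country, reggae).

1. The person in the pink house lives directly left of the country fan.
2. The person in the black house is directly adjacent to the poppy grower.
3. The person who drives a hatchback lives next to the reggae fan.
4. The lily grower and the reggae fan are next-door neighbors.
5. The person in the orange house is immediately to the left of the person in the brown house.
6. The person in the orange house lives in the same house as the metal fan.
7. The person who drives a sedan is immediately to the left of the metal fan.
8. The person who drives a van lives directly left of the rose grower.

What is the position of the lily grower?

The person who drives a sedan is narrowed to house 1 or 2; consider each.
Placing it in house 1 leads to a contradiction, so it's in house 2.
Clue 7: the metal fan is in house 3.
From clue 6, the person in the orange house must be in house 3.
The only vehicle still possible for house 4 is motorcycle.
The only color still possible for house 1 is pink.
So house 2 gets black for color.
That leaves brown as the color for house 4.
So house 1 gets folk for music genre.
Clue 1: the country fan is in house 2.
House 4 music genre: only reggae fits.
The person who drives a hatchback is in house 3 (clue 3).
The lily grower is in house 3 (clue 4).
So house 1 gets van for vehicle.
Clue 8: the rose grower is in house 2.
House 1's flower must be poppy (nothing else left).
So house 4 gets orchid for flower.
So: house 1 = van/pink/poppy/folk, house 2 = sedan/black/rose/country, house 3 = hatchback/orange/lily/metal, house 4 = motorcycle/brown/orchid/reggae.

3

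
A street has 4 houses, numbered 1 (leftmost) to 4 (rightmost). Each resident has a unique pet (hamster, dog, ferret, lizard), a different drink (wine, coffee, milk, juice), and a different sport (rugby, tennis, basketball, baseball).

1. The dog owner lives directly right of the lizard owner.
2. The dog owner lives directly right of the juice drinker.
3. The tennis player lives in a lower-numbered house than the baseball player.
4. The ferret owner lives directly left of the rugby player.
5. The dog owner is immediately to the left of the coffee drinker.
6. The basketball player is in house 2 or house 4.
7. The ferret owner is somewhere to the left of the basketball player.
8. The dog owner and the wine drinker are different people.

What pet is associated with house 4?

hamster

House 4 pet: only hamster fits.
The only sport still possible for house 1 is tennis.
The dog owner is narrowed to house 2 or 3; consider each.
Placing it in house 2 leads to a contradiction, so it's in house 3.
Clue 1 places the lizard owner in house 2.
Clue 2 places the juice drinker in house 2.
The coffee drinker is in house 4 (clue 5).
The only pet still possible for house 1 is ferret.
House 3's drink must be milk (nothing else left).
Clue 4: the rugby player is in house 2.
House 1 drink: only wine fits.
House 3's sport must be baseball (nothing else left).
So house 4 gets basketball for sport.
So: house 1 = ferret/wine/tennis, house 2 = lizard/juice/rugby, house 3 = dog/milk/baseball, house 4 = hamster/coffee/basketball.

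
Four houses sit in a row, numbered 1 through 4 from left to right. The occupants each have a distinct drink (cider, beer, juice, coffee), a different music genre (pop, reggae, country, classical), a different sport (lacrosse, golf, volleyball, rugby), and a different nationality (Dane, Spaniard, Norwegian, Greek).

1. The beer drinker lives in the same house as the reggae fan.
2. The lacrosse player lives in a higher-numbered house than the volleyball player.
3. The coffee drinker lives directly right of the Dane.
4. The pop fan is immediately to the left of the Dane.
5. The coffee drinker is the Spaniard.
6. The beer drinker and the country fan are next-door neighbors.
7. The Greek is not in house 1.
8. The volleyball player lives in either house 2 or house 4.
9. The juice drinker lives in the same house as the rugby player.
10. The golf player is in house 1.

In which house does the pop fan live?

1

From clue 8, the volleyball player must be in house 2.
The golf player is in house 1 (clue 10).
The only nationality still possible for house 1 is Norwegian.
The coffee drinker is narrowed to house 3 or 4; consider each.
Placing it in house 4 leads to a contradiction, so it's in house 3.
From clue 3, the Dane must be in house 2.
By clue 4, the pop fan is in house 1.
Clue 5 places the Spaniard in house 3.
House 4 nationality: only Greek fits.
Clue 6 places the country fan in house 3.
From clue 9, the rugby player must be in house 4.
The only drink still possible for house 1 is cider.
House 2's drink must be beer (nothing else left).
House 4 drink: only juice fits.
House 3 sport: only lacrosse fits.
The reggae fan is in house 2 (clue 1).
That leaves classical as the music genre for house 4.
So: house 1 = cider/pop/golf/Norwegian, house 2 = beer/reggae/volleyball/Dane, house 3 = coffee/country/lacrosse/Spaniard, house 4 = juice/classical/rugby/Greek.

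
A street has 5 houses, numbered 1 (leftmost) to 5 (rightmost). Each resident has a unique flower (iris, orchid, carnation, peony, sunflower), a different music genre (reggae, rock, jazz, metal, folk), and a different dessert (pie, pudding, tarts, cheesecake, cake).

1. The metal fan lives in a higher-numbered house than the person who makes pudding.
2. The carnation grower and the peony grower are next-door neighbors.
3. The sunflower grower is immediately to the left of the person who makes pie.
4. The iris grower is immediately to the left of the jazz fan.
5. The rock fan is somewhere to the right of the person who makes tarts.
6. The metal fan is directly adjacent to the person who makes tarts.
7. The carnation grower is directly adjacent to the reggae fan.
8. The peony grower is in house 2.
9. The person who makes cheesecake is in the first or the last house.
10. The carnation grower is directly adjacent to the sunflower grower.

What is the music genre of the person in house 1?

The peony grower is in house 2 (clue 8).
Clue 10 places the carnation grower in house 3.
The sunflower grower is in house 4 (clue 10).
So house 5 gets orchid for flower.
House 1's music genre must be folk (nothing else left).
Clue 3 places the person who makes pie in house 5.
The jazz fan is in house 2 (clue 4).
House 1 flower: only iris fits.
The only dessert still possible for house 1 is cheesecake.
House 4's music genre must be reggae (nothing else left).
The metal fan is narrowed to house 3 or 5; consider each.
Placing it in house 5 leads to a contradiction, so it's in house 3.
Clue 1 places the person who makes pudding in house 2.
House 5's music genre must be rock (nothing else left).
So house 3 gets cake for dessert.
House 4's dessert must be tarts (nothing else left).
So: house 1 = iris/folk/cheesecake, house 2 = peony/jazz/pudding, house 3 = carnation/metal/cake, house 4 = sunflower/reggae/tarts, house 5 = orchid/rock/pie.

folk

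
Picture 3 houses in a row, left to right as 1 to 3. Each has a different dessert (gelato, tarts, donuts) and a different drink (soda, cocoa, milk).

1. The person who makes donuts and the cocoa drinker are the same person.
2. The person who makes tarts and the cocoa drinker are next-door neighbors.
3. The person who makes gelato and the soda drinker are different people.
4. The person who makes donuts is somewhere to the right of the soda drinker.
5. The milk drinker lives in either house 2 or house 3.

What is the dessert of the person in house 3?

House 1's drink must be soda (nothing else left).
The only dessert still possible for house 1 is tarts.
Clue 2: the cocoa drinker is in house 2.
That leaves milk as the drink for house 3.
By clue 1, the person who makes donuts is in house 2.
That leaves gelato as the dessert for house 3.
So: house 1 = tarts/soda, house 2 = donuts/cocoa, house 3 = gelato/milk.

gelato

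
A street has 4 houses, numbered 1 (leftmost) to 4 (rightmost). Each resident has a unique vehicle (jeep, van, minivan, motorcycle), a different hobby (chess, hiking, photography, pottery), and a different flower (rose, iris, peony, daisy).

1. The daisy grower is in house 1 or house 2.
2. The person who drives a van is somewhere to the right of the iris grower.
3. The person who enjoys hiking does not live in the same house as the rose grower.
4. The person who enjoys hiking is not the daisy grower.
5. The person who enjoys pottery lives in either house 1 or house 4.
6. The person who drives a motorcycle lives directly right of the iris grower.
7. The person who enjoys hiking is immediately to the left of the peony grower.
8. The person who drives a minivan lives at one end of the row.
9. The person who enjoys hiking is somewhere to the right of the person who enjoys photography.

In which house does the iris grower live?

The person who drives a minivan is narrowed to house 1 or 4; consider each.
Placing it in house 4 leads to a contradiction, so it's in house 1.
The person who enjoys hiking is narrowed to house 2 or 3; consider each.
Placing it in house 3 leads to a contradiction, so it's in house 2.
Clue 4: the daisy grower is in house 1.
Clue 7 places the peony grower in house 3.
From clue 9, the person who enjoys photography must be in house 1.
House 3 hobby: only chess fits.
So house 4 gets pottery for hobby.
So house 2 gets iris for flower.
House 4's flower must be rose (nothing else left).
By clue 6, the person who drives a motorcycle is in house 3.
The only vehicle still possible for house 2 is jeep.
The only vehicle still possible for house 4 is van.
So: house 1 = minivan/photography/daisy, house 2 = jeep/hiking/iris, house 3 = motorcycle/chess/peony, house 4 = van/pottery/rose.

2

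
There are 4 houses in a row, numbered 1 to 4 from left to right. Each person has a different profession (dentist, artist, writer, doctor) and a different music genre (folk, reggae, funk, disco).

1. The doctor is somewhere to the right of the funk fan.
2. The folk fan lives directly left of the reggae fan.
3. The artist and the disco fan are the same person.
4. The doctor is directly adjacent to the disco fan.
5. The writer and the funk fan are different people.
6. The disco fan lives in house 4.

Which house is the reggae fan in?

Clue 6: the disco fan is in house 4.
Clue 3: the artist is in house 4.
The doctor is in house 3 (clue 4).
The only music genre still possible for house 3 is reggae.
By clue 2, the folk fan is in house 2.
So house 1 gets funk for music genre.
The writer is in house 2 (clue 5).
The only profession still possible for house 1 is dentist.
So: house 1 = dentist/funk, house 2 = writer/folk, house 3 = doctor/reggae, house 4 = artist/disco.

3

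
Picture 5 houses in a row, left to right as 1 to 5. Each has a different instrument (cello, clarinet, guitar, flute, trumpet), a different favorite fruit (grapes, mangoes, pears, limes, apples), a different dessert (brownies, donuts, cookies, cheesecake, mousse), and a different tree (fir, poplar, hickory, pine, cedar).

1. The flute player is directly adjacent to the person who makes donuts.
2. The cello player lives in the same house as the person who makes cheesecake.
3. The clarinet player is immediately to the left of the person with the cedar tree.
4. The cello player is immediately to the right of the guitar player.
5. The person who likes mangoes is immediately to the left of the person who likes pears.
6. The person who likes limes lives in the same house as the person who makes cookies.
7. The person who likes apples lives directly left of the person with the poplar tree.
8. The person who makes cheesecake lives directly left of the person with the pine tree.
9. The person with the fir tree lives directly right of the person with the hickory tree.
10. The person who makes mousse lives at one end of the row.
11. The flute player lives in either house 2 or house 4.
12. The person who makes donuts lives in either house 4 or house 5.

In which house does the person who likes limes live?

3

House 1's tree must be hickory (nothing else left).
By clue 1, the flute player is in house 4.
The person who makes donuts is in house 5 (clue 1).
From clue 9, the person with the fir tree must be in house 2.
House 5's instrument must be trumpet (nothing else left).
The only dessert still possible for house 1 is mousse.
So house 1 gets guitar for instrument.
House 5 tree: only poplar fits.
Clue 4 places the cello player in house 2.
Clue 7 places the person who likes apples in house 4.
House 3's instrument must be clarinet (nothing else left).
From clue 2, the person who makes cheesecake must be in house 2.
The person with the cedar tree is in house 4 (clue 3).
Clue 8 places the person with the pine tree in house 3.
House 5 favorite fruit: only grapes fits.
The only dessert still possible for house 4 is brownies.
Clue 6: the person who likes limes is in house 3.
House 1's favorite fruit must be mangoes (nothing else left).
So house 2 gets pears for favorite fruit.
House 3 dessert: only cookies fits.
So: house 1 = guitar/mangoes/mousse/hickory, house 2 = cello/pears/cheesecake/fir, house 3 = clarinet/limes/cookies/pine, house 4 = flute/apples/brownies/cedar, house 5 = trumpet/grapes/donuts/poplar.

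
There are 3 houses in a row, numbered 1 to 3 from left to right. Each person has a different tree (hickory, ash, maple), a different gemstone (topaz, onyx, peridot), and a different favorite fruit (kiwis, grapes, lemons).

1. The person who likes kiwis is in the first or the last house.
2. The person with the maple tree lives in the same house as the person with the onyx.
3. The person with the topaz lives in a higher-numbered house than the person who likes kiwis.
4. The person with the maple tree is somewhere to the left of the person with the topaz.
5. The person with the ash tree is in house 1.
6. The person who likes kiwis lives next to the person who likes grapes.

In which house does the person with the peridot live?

The person who likes kiwis is in house 1 (clue 3).
The person with the ash tree is in house 1 (clue 5).
From clue 6, the person who likes grapes must be in house 2.
So house 2 gets maple for tree.
That leaves hickory as the tree for house 3.
House 3 favorite fruit: only lemons fits.
The person with the onyx is in house 2 (clue 2).
Clue 4 places the person with the topaz in house 3.
The only gemstone still possible for house 1 is peridot.
So: house 1 = ash/peridot/kiwis, house 2 = maple/onyx/grapes, house 3 = hickory/topaz/lemons.

1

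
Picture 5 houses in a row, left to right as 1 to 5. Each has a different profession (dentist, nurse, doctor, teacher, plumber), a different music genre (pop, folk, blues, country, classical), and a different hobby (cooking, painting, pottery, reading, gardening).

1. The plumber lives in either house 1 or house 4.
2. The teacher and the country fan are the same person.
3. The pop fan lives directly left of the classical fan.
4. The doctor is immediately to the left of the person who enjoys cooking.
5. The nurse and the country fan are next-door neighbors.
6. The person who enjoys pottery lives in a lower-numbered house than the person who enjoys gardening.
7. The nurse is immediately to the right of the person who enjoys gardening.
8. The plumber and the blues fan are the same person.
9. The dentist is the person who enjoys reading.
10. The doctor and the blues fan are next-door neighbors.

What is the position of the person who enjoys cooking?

3

The doctor is narrowed to house 2 or 3; consider each.
Placing it in house 3 leads to a contradiction, so it's in house 2.
Clue 4 places the person who enjoys cooking in house 3.
The blues fan is in house 1 (clue 10).
By clue 8, the plumber is in house 1.
From clue 5, the country fan must be in house 4.
By clue 2, the teacher is in house 4.
By clue 3, the pop fan is in house 2.
Clue 3: the classical fan is in house 3.
House 3 profession: only nurse fits.
So house 5 gets dentist for profession.
So house 5 gets folk for music genre.
From clue 7, the person who enjoys gardening must be in house 2.
The person who enjoys reading is in house 5 (clue 9).
House 4's hobby must be painting (nothing else left).
House 1 hobby: only pottery fits.
So: house 1 = plumber/blues/pottery, house 2 = doctor/pop/gardening, house 3 = nurse/classical/cooking, house 4 = teacher/country/painting, house 5 = dentist/folk/reading.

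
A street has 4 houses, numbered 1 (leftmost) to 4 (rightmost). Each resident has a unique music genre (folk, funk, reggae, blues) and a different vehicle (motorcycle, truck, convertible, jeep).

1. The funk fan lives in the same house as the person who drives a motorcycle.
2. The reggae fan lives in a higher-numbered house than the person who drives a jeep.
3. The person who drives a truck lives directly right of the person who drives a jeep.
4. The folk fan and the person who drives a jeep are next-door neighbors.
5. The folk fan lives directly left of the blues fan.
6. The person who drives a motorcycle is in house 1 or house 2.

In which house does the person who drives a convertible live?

2

The funk fan is narrowed to house 1 or 2; consider each.
Placing it in house 2 leads to a contradiction, so it's in house 1.
By clue 1, the person who drives a motorcycle is in house 1.
The only music genre still possible for house 2 is folk.
Clue 4: the person who drives a jeep is in house 3.
From clue 5, the blues fan must be in house 3.
The only music genre still possible for house 4 is reggae.
That leaves convertible as the vehicle for house 2.
The only vehicle still possible for house 4 is truck.
So: house 1 = funk/motorcycle, house 2 = folk/convertible, house 3 = blues/jeep, house 4 = reggae/truck.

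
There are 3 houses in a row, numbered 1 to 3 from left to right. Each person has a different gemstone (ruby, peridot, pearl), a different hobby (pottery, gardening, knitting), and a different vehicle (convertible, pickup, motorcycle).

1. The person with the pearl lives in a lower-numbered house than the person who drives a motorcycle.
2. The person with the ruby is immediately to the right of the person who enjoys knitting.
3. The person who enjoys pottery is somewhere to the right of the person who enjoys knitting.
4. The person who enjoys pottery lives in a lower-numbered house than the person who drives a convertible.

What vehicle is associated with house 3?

convertible

Clue 4 places the person who enjoys pottery in house 2.
The person who drives a convertible is in house 3 (clue 4).
So house 1 gets knitting for hobby.
That leaves gardening as the hobby for house 3.
So house 1 gets pickup for vehicle.
That leaves motorcycle as the vehicle for house 2.
Clue 1 places the person with the pearl in house 1.
By clue 2, the person with the ruby is in house 2.
That leaves peridot as the gemstone for house 3.
So: house 1 = pearl/knitting/pickup, house 2 = ruby/pottery/motorcycle, house 3 = peridot/gardening/convertible.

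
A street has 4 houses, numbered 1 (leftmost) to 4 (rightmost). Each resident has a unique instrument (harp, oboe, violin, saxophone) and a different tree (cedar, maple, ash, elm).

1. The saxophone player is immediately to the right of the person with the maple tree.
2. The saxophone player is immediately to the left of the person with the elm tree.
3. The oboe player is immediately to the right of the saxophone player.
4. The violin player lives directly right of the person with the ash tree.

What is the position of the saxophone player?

3

House 1 instrument: only harp fits.
The oboe player is narrowed to house 3 or 4; consider each.
Placing it in house 3 leads to a contradiction, so it's in house 4.
By clue 3, the saxophone player is in house 3.
That leaves violin as the instrument for house 2.
Clue 1 places the person with the maple tree in house 2.
From clue 2, the person with the elm tree must be in house 4.
By clue 4, the person with the ash tree is in house 1.
The only tree still possible for house 3 is cedar.
So: house 1 = harp/ash, house 2 = violin/maple, house 3 = saxophone/cedar, house 4 = oboe/elm.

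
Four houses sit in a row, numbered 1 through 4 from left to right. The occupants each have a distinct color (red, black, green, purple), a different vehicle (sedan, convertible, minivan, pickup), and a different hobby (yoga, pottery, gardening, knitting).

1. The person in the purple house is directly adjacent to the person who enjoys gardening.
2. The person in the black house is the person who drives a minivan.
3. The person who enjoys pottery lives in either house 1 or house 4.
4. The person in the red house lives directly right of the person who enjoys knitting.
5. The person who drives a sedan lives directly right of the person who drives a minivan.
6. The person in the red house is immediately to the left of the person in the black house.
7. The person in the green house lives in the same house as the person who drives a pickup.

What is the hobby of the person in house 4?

pottery

Clue 2 places the person in the black house in house 3.
By clue 2, the person who drives a minivan is in house 3.
By clue 5, the person who drives a sedan is in house 4.
The person in the red house is in house 2 (clue 6).
The person who enjoys knitting is in house 1 (clue 4).
By clue 7, the person in the green house is in house 1.
Clue 7: the person who drives a pickup is in house 1.
So house 4 gets purple for color.
The only vehicle still possible for house 2 is convertible.
From clue 1, the person who enjoys gardening must be in house 3.
House 2 hobby: only yoga fits.
So house 4 gets pottery for hobby.
So: house 1 = green/pickup/knitting, house 2 = red/convertible/yoga, house 3 = black/minivan/gardening, house 4 = purple/sedan/pottery.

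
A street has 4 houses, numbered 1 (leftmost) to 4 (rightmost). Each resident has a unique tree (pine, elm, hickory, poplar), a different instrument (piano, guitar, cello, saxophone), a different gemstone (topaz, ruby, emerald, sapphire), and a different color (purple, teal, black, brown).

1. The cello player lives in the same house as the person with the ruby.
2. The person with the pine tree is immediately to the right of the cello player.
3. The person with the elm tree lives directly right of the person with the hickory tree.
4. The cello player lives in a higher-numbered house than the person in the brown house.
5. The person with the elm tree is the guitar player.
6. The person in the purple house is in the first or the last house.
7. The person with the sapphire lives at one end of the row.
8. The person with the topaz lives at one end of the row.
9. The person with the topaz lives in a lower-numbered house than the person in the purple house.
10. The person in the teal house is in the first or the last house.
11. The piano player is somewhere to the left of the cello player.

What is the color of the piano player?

teal

By clue 9, the person with the topaz is in house 1.
Clue 9: the person in the purple house is in house 4.
House 4's gemstone must be sapphire (nothing else left).
That leaves teal as the color for house 1.
House 2's color must be brown (nothing else left).
The only color still possible for house 3 is black.
The cello player is in house 3 (clue 4).
Clue 1 places the person with the ruby in house 3.
Clue 2 places the person with the pine tree in house 4.
House 2's tree must be elm (nothing else left).
The only gemstone still possible for house 2 is emerald.
The person with the hickory tree is in house 1 (clue 3).
Clue 5: the guitar player is in house 2.
House 3's tree must be poplar (nothing else left).
That leaves saxophone as the instrument for house 4.
House 1's instrument must be piano (nothing else left).
So: house 1 = hickory/piano/topaz/teal, house 2 = elm/guitar/emerald/brown, house 3 = poplar/cello/ruby/black, house 4 = pine/saxophone/sapphire/purple.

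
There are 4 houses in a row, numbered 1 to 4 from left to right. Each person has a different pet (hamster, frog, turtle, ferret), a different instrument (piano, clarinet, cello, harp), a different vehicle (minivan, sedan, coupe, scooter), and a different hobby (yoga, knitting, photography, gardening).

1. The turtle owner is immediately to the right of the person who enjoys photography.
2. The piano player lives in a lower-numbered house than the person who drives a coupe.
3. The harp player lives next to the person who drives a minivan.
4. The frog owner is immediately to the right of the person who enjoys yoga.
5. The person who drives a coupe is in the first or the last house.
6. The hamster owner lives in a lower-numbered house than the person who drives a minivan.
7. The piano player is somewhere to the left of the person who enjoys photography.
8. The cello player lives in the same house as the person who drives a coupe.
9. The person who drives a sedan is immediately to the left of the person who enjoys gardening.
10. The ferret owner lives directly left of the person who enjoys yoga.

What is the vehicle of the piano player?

scooter

Clue 5: the person who drives a coupe is in house 4.
Clue 8: the cello player is in house 4.
House 1's hobby must be knitting (nothing else left).
So house 4 gets gardening for hobby.
Clue 9: the person who drives a sedan is in house 3.
So house 1 gets scooter for vehicle.
So house 2 gets minivan for vehicle.
Clue 6: the hamster owner is in house 1.
So house 2 gets ferret for pet.
The person who enjoys yoga is in house 3 (clue 10).
So house 2 gets photography for hobby.
By clue 1, the turtle owner is in house 3.
The frog owner is in house 4 (clue 4).
Clue 7 places the piano player in house 1.
House 2 instrument: only clarinet fits.
That leaves harp as the instrument for house 3.
So: house 1 = hamster/piano/scooter/knitting, house 2 = ferret/clarinet/minivan/photography, house 3 = turtle/harp/sedan/yoga, house 4 = frog/cello/coupe/gardening.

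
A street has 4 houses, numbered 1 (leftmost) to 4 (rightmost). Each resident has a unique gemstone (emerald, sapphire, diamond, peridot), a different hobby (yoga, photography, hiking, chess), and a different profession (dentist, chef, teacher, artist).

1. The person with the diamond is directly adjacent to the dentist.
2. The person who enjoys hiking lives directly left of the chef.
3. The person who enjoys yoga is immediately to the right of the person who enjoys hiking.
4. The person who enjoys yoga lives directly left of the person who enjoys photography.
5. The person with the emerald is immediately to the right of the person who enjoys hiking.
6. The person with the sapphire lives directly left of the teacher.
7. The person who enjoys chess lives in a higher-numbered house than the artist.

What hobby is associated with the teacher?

chess

House 1's hobby must be hiking (nothing else left).
Clue 2 places the chef in house 2.
Clue 3 places the person who enjoys yoga in house 2.
Clue 4: the person who enjoys photography is in house 3.
From clue 5, the person with the emerald must be in house 2.
That leaves chess as the hobby for house 4.
Clue 6 places the person with the sapphire in house 3.
From clue 6, the teacher must be in house 4.
So house 1 gets peridot for gemstone.
House 4's gemstone must be diamond (nothing else left).
House 1 profession: only artist fits.
That leaves dentist as the profession for house 3.
So: house 1 = peridot/hiking/artist, house 2 = emerald/yoga/chef, house 3 = sapphire/photography/dentist, house 4 = diamond/chess/teacher.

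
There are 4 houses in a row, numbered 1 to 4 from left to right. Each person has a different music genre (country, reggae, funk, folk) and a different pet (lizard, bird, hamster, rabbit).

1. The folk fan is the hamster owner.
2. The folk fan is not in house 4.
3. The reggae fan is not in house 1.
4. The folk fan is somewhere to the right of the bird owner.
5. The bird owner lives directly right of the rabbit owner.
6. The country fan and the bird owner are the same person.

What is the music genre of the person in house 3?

By clue 5, the bird owner is in house 2.
Clue 5 places the rabbit owner in house 1.
Clue 6 places the country fan in house 2.
House 1's music genre must be funk (nothing else left).
House 3 music genre: only folk fits.
House 4's music genre must be reggae (nothing else left).
Clue 1 places the hamster owner in house 3.
The only pet still possible for house 4 is lizard.
So: house 1 = funk/rabbit, house 2 = country/bird, house 3 = folk/hamster, house 4 = reggae/lizard.

folk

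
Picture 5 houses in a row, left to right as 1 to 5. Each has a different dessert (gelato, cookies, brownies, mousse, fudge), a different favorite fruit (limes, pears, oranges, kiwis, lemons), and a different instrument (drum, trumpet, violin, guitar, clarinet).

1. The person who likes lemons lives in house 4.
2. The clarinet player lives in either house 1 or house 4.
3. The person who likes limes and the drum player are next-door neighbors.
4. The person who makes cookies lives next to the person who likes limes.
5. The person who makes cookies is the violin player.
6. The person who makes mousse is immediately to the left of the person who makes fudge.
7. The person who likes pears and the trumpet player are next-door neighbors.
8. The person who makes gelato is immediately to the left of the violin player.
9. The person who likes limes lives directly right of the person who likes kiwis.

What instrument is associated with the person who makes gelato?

trumpet

By clue 1, the person who likes lemons is in house 4.
House 5 instrument: only guitar fits.
The person who likes kiwis is narrowed to house 1 or 2; consider each.
Placing it in house 2 leads to a contradiction, so it's in house 1.
By clue 9, the person who likes limes is in house 2.
The person who makes cookies is in house 3 (clue 4).
From clue 5, the violin player must be in house 3.
From clue 8, the person who makes gelato must be in house 2.
House 2's instrument must be trumpet (nothing else left).
That leaves clarinet as the instrument for house 4.
The person who makes mousse is in house 4 (clue 6).
The person who makes fudge is in house 5 (clue 6).
Clue 7: the person who likes pears is in house 3.
House 1 dessert: only brownies fits.
So house 5 gets oranges for favorite fruit.
So house 1 gets drum for instrument.
So: house 1 = brownies/kiwis/drum, house 2 = gelato/limes/trumpet, house 3 = cookies/pears/violin, house 4 = mousse/lemons/clarinet, house 5 = fudge/oranges/guitar.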